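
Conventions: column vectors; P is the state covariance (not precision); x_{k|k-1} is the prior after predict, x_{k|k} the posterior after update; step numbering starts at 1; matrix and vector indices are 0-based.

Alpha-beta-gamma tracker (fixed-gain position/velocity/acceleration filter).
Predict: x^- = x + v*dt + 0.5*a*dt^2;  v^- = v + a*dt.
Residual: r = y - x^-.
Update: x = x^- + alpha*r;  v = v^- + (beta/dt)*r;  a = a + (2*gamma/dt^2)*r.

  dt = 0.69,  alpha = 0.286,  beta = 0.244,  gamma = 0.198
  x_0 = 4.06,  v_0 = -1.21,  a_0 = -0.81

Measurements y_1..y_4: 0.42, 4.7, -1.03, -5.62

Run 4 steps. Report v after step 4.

v_post = -2.9686

step 1: x_pred=3.0323  r=-2.6123  x^+=2.2852  v^+=-2.6927  a^+=-2.9828
step 2: x_pred=-0.2828  r=4.9828  x^+=1.1423  v^+=-2.9887  a^+=1.1617
step 3: x_pred=-0.6434  r=-0.3866  x^+=-0.7540  v^+=-2.3239  a^+=0.8402
step 4: x_pred=-2.1574  r=-3.4626  x^+=-3.1477  v^+=-2.9686  a^+=-2.0398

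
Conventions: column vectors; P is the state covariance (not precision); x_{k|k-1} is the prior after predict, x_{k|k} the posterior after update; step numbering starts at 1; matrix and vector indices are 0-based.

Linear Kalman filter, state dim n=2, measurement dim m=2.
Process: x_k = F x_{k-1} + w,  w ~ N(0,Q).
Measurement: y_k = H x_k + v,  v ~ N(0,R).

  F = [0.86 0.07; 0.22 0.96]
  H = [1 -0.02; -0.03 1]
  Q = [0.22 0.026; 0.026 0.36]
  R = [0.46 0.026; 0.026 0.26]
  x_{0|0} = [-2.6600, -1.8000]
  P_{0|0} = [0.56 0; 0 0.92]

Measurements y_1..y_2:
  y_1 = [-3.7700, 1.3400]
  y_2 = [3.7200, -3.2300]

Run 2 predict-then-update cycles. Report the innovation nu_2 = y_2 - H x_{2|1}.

innov = [6.2903, -3.2268]

step 1: x^-=[-2.4136, -2.3132]  P^-=[0.6387 0.1938; 0.1938 1.2350]  S=[1.0914 0.1760; 0.1760 1.4839]  K=[0.5736 0.0496; 0.0217 0.8257]  nu=[-1.4027, 3.5808]  x^+=[-3.0405, 0.6131]  P^+=[0.2659 0.0358; 0.0358 0.2163]
step 2: x^-=[-2.5719, -0.0803]  P^-=[0.4220 0.1209; 0.1209 0.5874]  S=[0.8774 0.1226; 0.1226 0.8405]  K=[0.4698 0.0603; 0.0280 0.6904]  nu=[6.2903, -3.2268]  x^+=[0.1886, -2.1323]  P^+=[0.2184 0.0344; 0.0344 0.1813]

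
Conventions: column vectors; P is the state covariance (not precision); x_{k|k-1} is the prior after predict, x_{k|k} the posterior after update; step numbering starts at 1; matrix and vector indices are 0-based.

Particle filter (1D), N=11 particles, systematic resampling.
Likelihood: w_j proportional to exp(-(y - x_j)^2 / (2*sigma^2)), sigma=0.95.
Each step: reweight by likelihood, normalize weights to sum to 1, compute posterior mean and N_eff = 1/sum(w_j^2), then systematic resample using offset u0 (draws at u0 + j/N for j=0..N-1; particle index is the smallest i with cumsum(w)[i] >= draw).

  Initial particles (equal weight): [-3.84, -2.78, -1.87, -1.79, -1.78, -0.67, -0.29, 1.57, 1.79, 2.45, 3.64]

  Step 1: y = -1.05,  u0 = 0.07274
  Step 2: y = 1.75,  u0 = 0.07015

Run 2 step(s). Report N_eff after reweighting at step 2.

step 1: w=[0.0033, 0.0469, 0.1697, 0.1819, 0.1834, 0.2274, 0.1789, 0.0055, 0.0028, 0.0003, 0.0000]  mean=-1.3022  Neff=5.5114  idx=[2, 2, 3, 3, 4, 4, 5, 5, 5, 6, 6]
step 2: w=[0.0022, 0.0022, 0.0030, 0.0030, 0.0031, 0.0031, 0.1212, 0.1212, 0.1212, 0.3099, 0.3099]  mean=-0.4534  Neff=4.2338  idx=[6, 7, 7, 8, 9, 9, 9, 10, 10, 10, 10]

N_eff = 4.2338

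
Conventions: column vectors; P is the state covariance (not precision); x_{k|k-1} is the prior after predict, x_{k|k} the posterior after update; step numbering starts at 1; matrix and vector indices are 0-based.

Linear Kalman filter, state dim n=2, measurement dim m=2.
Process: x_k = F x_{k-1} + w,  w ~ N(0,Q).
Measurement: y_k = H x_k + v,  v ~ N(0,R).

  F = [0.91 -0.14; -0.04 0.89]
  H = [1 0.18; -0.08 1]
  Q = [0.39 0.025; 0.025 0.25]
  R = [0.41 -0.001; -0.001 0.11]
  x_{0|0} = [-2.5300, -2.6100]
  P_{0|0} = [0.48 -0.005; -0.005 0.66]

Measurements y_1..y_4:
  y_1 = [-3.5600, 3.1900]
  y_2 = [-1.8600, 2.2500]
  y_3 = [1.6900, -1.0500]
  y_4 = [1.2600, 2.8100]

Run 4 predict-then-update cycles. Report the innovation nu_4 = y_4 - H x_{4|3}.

innov = [1.2756, 2.9811]

step 1: x^-=[-1.9369, -2.2217]  P^-=[0.8017 -0.0788; -0.0788 0.7739]  S=[1.2084 -0.0035; -0.0035 0.9016]  K=[0.6512 -0.1560; 0.0526 0.8655]  nu=[-1.2232, 5.2567]  x^+=[-3.5535, 2.2638]  P^+=[0.2665 0.0035; 0.0035 0.0954]
step 2: x^-=[-3.5506, 2.1569]  P^-=[0.6117 0.0063; 0.0063 0.3258]  S=[1.0345 0.0149; 0.0149 0.4387]  K=[0.5941 -0.1174; 0.0521 0.7397]  nu=[1.3024, -0.1910]  x^+=[-2.7545, 2.0835]  P^+=[0.2426 0.0059; 0.0059 0.0818]
step 3: x^-=[-2.7983, 1.9645]  P^-=[0.5910 0.0108; 0.0108 0.3148]  S=[1.0151 0.0190; 0.0190 0.4268]  K=[0.5862 -0.1116; 0.0527 0.7331]  nu=[4.1347, -3.2384]  x^+=[-0.0130, -0.1915]  P^+=[0.2393 0.0063; 0.0063 0.0811]
step 4: x^-=[0.0150, -0.1699]  P^-=[0.5882 0.0113; 0.0113 0.3142]  S=[1.0124 0.0196; 0.0196 0.4261]  K=[0.5851 -0.1109; 0.0528 0.7327]  nu=[1.2756, 2.9811]  x^+=[0.4309, 2.0817]  P^+=[0.2389 0.0063; 0.0063 0.0811]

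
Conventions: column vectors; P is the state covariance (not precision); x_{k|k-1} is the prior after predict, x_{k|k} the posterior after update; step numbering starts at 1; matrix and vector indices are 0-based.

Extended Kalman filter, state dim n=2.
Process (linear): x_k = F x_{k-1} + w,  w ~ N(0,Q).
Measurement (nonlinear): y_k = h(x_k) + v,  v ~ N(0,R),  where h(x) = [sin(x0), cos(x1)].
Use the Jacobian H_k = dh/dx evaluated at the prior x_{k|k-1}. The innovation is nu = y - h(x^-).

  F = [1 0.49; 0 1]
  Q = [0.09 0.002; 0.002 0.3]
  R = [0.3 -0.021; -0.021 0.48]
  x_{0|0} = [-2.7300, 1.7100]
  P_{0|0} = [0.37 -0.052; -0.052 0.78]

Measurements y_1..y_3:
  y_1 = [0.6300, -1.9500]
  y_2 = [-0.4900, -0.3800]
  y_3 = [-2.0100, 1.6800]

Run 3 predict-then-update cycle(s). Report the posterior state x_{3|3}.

step 1: x^-=[-1.8921, 1.7100]  P^-=[0.5963 0.3322; 0.3322 1.0800]  H_jac=[-0.3158 0.0000; 0.0000 -0.9903]  S=[0.3595 0.0829; 0.0829 1.5392]  K=[-0.4806 -0.1879; -0.1333 -0.6877]  nu=[1.5788, -1.8112]  x^+=[-2.3106, 2.7452]  P^+=[0.4440 0.0809; 0.0809 0.3305]
step 2: x^-=[-0.9654, 2.7452]  P^-=[0.6926 0.2448; 0.2448 0.6305]  H_jac=[0.5691 0.0000; 0.0000 -0.3861]  S=[0.5243 -0.0748; -0.0748 0.5740]  K=[0.7421 -0.0680; 0.2091 -0.3969]  nu=[0.3323, 0.5425]  x^+=[-0.7557, 2.5994]  P^+=[0.3937 0.1249; 0.1249 0.5048]
step 3: x^-=[0.5180, 2.5994]  P^-=[0.7273 0.3742; 0.3742 0.8048]  H_jac=[0.8688 0.0000; 0.0000 -0.5160]  S=[0.8490 -0.1888; -0.1888 0.6943]  K=[0.7263 -0.0806; 0.2660 -0.5258]  nu=[-2.5051, 2.5366]  x^+=[-1.5061, 0.5992]  P^+=[0.2528 0.1046; 0.1046 0.4999]

x_post = [-1.5061, 0.5992]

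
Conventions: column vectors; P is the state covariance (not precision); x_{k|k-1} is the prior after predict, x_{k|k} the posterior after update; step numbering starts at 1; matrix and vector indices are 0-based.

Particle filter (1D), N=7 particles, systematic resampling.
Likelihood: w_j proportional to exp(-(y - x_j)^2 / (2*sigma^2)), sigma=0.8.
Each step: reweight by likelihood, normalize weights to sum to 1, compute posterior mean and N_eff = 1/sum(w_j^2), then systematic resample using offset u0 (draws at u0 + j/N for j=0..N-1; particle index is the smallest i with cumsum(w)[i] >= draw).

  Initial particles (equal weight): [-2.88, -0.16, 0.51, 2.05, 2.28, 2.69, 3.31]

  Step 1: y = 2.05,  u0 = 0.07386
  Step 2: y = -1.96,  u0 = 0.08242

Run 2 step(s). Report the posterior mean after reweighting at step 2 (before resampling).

post_mean = 2.0826

step 1: w=[0.0000, 0.0070, 0.0497, 0.3171, 0.3042, 0.2302, 0.0917]  mean=2.2909  Neff=3.8903  idx=[3, 3, 3, 4, 4, 5, 6]
step 2: w=[0.2884, 0.2884, 0.2884, 0.0655, 0.0655, 0.0038, 0.0000]  mean=2.0826  Neff=3.8743  idx=[0, 0, 1, 1, 2, 2, 4]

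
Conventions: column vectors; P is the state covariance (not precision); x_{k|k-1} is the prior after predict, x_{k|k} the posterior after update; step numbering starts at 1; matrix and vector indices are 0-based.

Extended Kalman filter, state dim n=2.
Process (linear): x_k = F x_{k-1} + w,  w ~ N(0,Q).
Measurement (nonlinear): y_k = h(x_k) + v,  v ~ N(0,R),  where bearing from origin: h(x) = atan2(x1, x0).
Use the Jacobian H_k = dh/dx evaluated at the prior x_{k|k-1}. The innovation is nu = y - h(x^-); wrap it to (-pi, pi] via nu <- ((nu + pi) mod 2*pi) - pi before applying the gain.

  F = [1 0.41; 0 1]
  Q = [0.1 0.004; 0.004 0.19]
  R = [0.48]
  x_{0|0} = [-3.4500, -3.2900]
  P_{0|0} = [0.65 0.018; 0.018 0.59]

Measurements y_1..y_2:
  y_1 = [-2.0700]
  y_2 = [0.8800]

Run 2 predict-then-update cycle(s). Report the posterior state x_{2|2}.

x_post = [-6.2286, -2.9254]

step 1: x^-=[-4.7989, -3.2900]  P^-=[0.8639 0.2639; 0.2639 0.7800]  H_jac=[0.0972 -0.1418]  S=[0.4966]  K=[0.0937; -0.1710]  nu=[0.4706]  x^+=[-4.7548, -3.3705]  P^+=[0.8596 0.2719; 0.2719 0.7655]
step 2: x^-=[-6.1367, -3.3705]  P^-=[1.3112 0.5897; 0.5897 0.9555]  H_jac=[0.0688 -0.1252]  S=[0.4910]  K=[0.0333; -0.1610]  nu=[-2.7638]  x^+=[-6.2286, -2.9254]  P^+=[1.3106 0.5923; 0.5923 0.9427]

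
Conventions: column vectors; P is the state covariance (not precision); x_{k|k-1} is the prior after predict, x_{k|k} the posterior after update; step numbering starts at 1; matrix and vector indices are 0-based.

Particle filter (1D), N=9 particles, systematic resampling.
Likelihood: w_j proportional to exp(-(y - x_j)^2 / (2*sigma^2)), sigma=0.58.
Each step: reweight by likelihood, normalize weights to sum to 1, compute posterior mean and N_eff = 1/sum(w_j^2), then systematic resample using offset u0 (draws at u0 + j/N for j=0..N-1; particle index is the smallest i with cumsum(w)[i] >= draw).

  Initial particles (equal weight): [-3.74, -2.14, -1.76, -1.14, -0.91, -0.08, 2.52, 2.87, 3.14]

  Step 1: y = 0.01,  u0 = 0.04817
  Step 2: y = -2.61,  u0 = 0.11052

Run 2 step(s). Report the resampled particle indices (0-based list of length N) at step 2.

resampled_idx = [0, 0, 0, 0, 0, 1, 1, 2, 8]

step 1: w=[0.0000, 0.0007, 0.0067, 0.0984, 0.1997, 0.6944, 0.0001, 0.0000, 0.0000]  mean=-0.3627  Neff=1.8805  idx=[3, 4, 4, 5, 5, 5, 5, 5, 5]
step 2: w=[0.5925, 0.2005, 0.2005, 0.0011, 0.0011, 0.0011, 0.0011, 0.0011, 0.0011]  mean=-1.0409  Neff=2.3176  idx=[0, 0, 0, 0, 0, 1, 1, 2, 8]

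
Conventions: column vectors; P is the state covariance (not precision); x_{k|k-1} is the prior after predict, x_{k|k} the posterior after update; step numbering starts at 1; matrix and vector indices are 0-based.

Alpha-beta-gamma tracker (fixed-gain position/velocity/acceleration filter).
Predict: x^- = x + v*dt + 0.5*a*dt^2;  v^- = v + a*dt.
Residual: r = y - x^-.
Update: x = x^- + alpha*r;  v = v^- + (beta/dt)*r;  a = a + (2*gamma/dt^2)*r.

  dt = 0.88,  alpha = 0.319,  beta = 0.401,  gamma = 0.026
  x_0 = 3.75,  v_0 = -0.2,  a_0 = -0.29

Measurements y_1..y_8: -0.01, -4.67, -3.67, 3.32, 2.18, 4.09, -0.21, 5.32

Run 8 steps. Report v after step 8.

step 1: x_pred=3.4617  r=-3.4717  x^+=2.3542  v^+=-2.0372  a^+=-0.5231
step 2: x_pred=0.3590  r=-5.0290  x^+=-1.2453  v^+=-4.7891  a^+=-0.8608
step 3: x_pred=-5.7930  r=2.1230  x^+=-5.1158  v^+=-4.5792  a^+=-0.7182
step 4: x_pred=-9.4236  r=12.7436  x^+=-5.3584  v^+=0.5957  a^+=0.1375
step 5: x_pred=-4.7809  r=6.9609  x^+=-2.5604  v^+=3.8887  a^+=0.6049
step 6: x_pred=1.0959  r=2.9941  x^+=2.0510  v^+=5.7854  a^+=0.8059
step 7: x_pred=7.4542  r=-7.6642  x^+=5.0093  v^+=3.0022  a^+=0.2913
step 8: x_pred=7.7640  r=-2.4440  x^+=6.9844  v^+=2.1448  a^+=0.1272

v_post = 2.1448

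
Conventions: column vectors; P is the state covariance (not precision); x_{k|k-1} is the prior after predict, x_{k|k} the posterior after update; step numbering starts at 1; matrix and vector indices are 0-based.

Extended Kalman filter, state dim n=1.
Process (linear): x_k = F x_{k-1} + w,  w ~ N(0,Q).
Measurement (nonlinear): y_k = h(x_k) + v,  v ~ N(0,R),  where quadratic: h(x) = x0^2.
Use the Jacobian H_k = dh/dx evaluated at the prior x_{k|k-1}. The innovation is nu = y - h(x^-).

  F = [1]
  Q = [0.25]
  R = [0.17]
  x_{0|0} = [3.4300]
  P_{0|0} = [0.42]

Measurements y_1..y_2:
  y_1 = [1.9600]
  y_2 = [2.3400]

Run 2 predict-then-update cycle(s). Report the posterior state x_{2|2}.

x_post = [1.6036]

step 1: x^-=[3.4300]  P^-=[0.6700]  H_jac=[6.8600]  S=[31.6999]  K=[0.1450]  nu=[-9.8049]  x^+=[2.0084]  P^+=[0.0036]
step 2: x^-=[2.0084]  P^-=[0.2536]  H_jac=[4.0168]  S=[4.2616]  K=[0.2390]  nu=[-1.6936]  x^+=[1.6036]  P^+=[0.0101]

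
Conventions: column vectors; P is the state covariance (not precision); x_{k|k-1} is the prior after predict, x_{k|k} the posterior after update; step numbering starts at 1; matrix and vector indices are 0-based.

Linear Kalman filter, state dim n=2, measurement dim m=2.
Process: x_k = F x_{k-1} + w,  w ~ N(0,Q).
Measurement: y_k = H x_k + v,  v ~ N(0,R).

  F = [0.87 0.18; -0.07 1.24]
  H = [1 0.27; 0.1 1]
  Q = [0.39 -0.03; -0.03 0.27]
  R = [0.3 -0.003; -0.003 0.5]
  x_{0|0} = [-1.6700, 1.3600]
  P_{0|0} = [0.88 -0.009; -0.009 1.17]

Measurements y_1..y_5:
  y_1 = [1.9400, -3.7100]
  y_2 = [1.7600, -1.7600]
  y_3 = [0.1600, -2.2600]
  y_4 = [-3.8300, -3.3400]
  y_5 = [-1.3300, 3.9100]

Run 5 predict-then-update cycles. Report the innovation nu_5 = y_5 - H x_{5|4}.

step 1: x^-=[-1.2081, 1.8033]  P^-=[1.0912 0.1680; 0.1680 2.0749]  S=[1.6331 0.8388; 0.8388 2.6194]  K=[0.7679 -0.1401; 0.0428 0.7848]  nu=[2.6612, -5.3925]  x^+=[1.5911, -2.3152]  P^+=[0.2573 -0.0981; -0.0981 0.4021]
step 2: x^-=[0.9675, -2.9822]  P^-=[0.5670 -0.0605; -0.0605 0.9066]  S=[0.9004 0.2363; 0.2363 1.4001]  K=[0.6407 -0.1109; 0.0375 0.6368]  nu=[1.5977, 1.1254]  x^+=[1.8663, -2.2056]  P^+=[0.2138 -0.0787; -0.0787 0.3262]
step 3: x^-=[1.2267, -2.8656]  P^-=[0.5377 -0.0542; -0.0542 0.7862]  S=[0.8658 0.2074; 0.2074 1.2808]  K=[0.6287 -0.1021; 0.0380 0.6035]  nu=[-0.2930, 0.4829]  x^+=[0.9932, -2.5853]  P^+=[0.2088 -0.0738; -0.0738 0.3090]
step 4: x^-=[0.3987, -3.2753]  P^-=[0.5350 -0.0525; -0.0525 0.7590]  S=[0.8620 0.2015; 0.2015 1.2538]  K=[0.6276 -0.1001; 0.0377 0.5951]  nu=[-3.3444, -0.1046]  x^+=[-1.6897, -3.4637]  P^+=[0.2082 -0.0727; -0.0727 0.3047]
step 5: x^-=[-2.0935, -4.1768]  P^-=[0.5347 -0.0522; -0.0522 0.7521]  S=[0.8613 0.1999; 0.1999 1.2471]  K=[0.6275 -0.0996; 0.0375 0.5929]  nu=[1.8913, 8.2961]  x^+=[-1.7330, 0.8133]  P^+=[0.2081 -0.0725; -0.0725 0.3036]

innov = [1.8913, 8.2961]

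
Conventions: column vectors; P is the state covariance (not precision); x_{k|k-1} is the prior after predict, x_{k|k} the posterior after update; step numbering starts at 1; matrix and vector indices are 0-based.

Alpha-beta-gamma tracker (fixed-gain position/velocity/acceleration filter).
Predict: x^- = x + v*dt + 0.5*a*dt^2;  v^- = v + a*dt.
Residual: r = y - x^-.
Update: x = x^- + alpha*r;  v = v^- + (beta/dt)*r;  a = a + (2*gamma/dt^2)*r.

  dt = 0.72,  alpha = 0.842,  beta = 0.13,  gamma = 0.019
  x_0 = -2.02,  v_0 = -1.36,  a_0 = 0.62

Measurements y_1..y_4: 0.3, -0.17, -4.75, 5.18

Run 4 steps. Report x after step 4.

step 1: x_pred=-2.8385  r=3.1385  x^+=-0.1959  v^+=-0.3469  a^+=0.8501
step 2: x_pred=-0.2253  r=0.0553  x^+=-0.1787  v^+=0.2751  a^+=0.8541
step 3: x_pred=0.2407  r=-4.9907  x^+=-3.9615  v^+=-0.0110  a^+=0.4883
step 4: x_pred=-3.8428  r=9.0228  x^+=3.7544  v^+=1.9697  a^+=1.1497

x_post = 3.7544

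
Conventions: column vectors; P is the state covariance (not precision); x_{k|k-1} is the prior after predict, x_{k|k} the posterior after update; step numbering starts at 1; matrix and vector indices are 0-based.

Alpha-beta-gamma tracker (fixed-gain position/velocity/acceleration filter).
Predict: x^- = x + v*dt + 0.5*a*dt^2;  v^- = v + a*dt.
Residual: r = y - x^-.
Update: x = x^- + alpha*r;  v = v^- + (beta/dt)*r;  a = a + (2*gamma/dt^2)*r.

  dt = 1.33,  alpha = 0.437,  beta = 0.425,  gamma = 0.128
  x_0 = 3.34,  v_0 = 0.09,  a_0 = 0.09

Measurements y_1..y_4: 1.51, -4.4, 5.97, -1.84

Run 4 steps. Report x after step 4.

step 1: x_pred=3.5393  r=-2.0293  x^+=2.6525  v^+=-0.4388  a^+=-0.2037
step 2: x_pred=1.8888  r=-6.2888  x^+=-0.8594  v^+=-2.7192  a^+=-1.1138
step 3: x_pred=-5.4611  r=11.4311  x^+=-0.4657  v^+=-0.5478  a^+=0.5405
step 4: x_pred=-0.7162  r=-1.1238  x^+=-1.2073  v^+=-0.1880  a^+=0.3779

x_post = -1.2073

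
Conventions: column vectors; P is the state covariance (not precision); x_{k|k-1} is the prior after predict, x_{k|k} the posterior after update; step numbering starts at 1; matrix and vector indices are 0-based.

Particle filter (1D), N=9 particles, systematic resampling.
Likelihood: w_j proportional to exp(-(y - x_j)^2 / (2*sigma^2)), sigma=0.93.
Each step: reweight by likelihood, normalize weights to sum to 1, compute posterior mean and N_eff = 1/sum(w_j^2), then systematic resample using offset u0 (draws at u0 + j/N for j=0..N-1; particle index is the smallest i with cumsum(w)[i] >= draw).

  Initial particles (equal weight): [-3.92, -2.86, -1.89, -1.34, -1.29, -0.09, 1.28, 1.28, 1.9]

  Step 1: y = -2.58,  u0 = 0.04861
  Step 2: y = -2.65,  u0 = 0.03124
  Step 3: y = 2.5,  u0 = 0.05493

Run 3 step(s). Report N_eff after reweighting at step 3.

N_eff = 1.4658

step 1: w=[0.1225, 0.3306, 0.2627, 0.1422, 0.1322, 0.0096, 0.0001, 0.0001, 0.0000]  mean=-2.2842  Neff=4.3265  idx=[0, 1, 1, 1, 2, 2, 2, 3, 4]
step 2: w=[0.0637, 0.1577, 0.1577, 0.1577, 0.1159, 0.1159, 0.1159, 0.0600, 0.0555]  mean=-2.4119  Neff=7.9587  idx=[0, 1, 2, 2, 3, 4, 5, 6, 7]
step 3: w=[0.0000, 0.0003, 0.0003, 0.0003, 0.0003, 0.0599, 0.0599, 0.0599, 0.8194]  mean=-1.4403  Neff=1.4658  idx=[5, 7, 8, 8, 8, 8, 8, 8, 8]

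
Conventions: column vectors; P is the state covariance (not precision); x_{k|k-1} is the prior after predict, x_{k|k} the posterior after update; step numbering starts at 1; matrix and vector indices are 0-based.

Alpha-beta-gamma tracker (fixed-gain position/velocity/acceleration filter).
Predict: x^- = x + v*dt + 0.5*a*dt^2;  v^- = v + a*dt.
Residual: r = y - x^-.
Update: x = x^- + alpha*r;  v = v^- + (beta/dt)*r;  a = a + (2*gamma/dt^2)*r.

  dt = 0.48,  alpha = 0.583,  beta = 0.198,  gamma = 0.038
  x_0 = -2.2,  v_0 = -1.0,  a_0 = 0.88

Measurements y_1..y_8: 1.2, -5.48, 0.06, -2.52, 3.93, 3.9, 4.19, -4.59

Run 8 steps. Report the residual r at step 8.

step 1: x_pred=-2.5786  r=3.7786  x^+=-0.3757  v^+=0.9811  a^+=2.1264
step 2: x_pred=0.3402  r=-5.8202  x^+=-3.0530  v^+=-0.3991  a^+=0.2066
step 3: x_pred=-3.2207  r=3.2807  x^+=-1.3081  v^+=1.0534  a^+=1.2888
step 4: x_pred=-0.6540  r=-1.8660  x^+=-1.7419  v^+=0.9023  a^+=0.6732
step 5: x_pred=-1.2312  r=5.1612  x^+=1.7778  v^+=3.3544  a^+=2.3757
step 6: x_pred=3.6616  r=0.2384  x^+=3.8006  v^+=4.5931  a^+=2.4544
step 7: x_pred=6.2880  r=-2.0980  x^+=5.0649  v^+=4.9058  a^+=1.7623
step 8: x_pred=7.6227  r=-12.2127  x^+=0.5027  v^+=0.7140  a^+=-2.2662

resid = -12.2127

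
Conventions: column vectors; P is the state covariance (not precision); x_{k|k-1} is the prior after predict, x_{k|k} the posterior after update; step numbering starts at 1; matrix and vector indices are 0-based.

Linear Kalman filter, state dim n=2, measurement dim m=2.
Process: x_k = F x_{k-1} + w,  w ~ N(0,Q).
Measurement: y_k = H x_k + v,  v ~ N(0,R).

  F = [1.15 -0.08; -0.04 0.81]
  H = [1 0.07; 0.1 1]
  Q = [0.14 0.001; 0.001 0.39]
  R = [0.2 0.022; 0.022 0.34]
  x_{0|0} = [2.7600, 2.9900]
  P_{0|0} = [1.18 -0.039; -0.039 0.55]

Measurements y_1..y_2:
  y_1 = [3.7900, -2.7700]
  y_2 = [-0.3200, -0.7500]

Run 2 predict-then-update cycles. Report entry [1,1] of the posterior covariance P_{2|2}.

step 1: x^-=[2.9348, 2.3115]  P^-=[1.7112 -0.1254; -0.1254 0.7553]  S=[1.8974 0.1197; 0.1197 1.0873]  K=[0.9009 -0.0571; -0.0819 0.6921]  nu=[0.6934, -5.3750]  x^+=[3.8666, -1.4654]  P^+=[0.1802 -0.0176; -0.0176 0.2353]
step 2: x^-=[4.5638, -1.3416]  P^-=[0.3830 -0.0390; -0.0390 0.5458]  S=[0.5802 0.0592; 0.0592 0.8818]  K=[0.6600 -0.0451; -0.0645 0.6189]  nu=[-4.7899, 0.1352]  x^+=[1.3964, -0.9487]  P^+=[0.1320 -0.0140; -0.0140 0.2104]

P_post[1,1] = 0.2104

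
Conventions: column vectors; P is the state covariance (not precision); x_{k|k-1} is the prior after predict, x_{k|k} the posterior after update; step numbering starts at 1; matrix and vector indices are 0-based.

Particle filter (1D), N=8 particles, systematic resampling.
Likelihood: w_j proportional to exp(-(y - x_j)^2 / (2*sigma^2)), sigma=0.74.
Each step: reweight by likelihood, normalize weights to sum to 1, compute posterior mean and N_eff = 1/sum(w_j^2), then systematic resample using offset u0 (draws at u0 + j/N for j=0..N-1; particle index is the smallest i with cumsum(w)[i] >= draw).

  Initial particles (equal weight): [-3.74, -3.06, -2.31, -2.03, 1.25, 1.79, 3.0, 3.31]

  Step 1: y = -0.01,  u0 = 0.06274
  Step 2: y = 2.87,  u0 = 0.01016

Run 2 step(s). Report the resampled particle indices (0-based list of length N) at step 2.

step 1: w=[0.0000, 0.0006, 0.0250, 0.0755, 0.7353, 0.1626, 0.0008, 0.0001]  mean=1.0000  Neff=1.7440  idx=[3, 4, 4, 4, 4, 4, 4, 5]
step 2: w=[0.0000, 0.1022, 0.1022, 0.1022, 0.1022, 0.1022, 0.1022, 0.3869]  mean=1.4589  Neff=4.7098  idx=[1, 2, 3, 4, 5, 7, 7, 7]

resampled_idx = [1, 2, 3, 4, 5, 7, 7, 7]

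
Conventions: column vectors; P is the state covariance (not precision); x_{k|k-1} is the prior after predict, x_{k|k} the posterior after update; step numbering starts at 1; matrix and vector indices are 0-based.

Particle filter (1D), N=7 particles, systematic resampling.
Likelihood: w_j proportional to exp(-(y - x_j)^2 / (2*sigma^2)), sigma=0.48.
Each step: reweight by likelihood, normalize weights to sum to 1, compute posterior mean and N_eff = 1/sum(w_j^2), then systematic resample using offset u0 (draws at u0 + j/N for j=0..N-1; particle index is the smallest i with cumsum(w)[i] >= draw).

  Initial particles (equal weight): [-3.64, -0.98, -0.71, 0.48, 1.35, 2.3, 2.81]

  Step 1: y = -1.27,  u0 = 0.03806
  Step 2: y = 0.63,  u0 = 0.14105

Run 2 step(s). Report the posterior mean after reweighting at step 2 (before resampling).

post_mean = -0.7930

step 1: w=[0.0000, 0.6214, 0.3776, 0.0010, 0.0000, 0.0000, 0.0000]  mean=-0.8766  Neff=1.8913  idx=[1, 1, 1, 1, 1, 2, 2]
step 2: w=[0.0615, 0.0615, 0.0615, 0.0615, 0.0615, 0.3463, 0.3463]  mean=-0.7930  Neff=3.8649  idx=[2, 4, 5, 5, 6, 6, 6]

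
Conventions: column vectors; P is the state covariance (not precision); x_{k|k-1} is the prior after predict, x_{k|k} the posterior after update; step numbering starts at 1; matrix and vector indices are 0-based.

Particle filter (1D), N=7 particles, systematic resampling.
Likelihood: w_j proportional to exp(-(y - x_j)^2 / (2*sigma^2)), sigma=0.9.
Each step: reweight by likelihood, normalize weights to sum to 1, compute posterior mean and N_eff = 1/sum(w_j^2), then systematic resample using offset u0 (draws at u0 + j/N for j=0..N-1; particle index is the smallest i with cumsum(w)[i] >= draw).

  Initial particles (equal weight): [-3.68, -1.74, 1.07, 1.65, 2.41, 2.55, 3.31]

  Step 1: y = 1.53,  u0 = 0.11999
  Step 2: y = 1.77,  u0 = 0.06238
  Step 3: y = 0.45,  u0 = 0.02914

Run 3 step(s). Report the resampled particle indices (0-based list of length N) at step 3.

resampled_idx = [0, 0, 1, 1, 2, 3, 4]

step 1: w=[0.0000, 0.0004, 0.2779, 0.3139, 0.1964, 0.1666, 0.0448]  mean=1.8609  Neff=4.0969  idx=[2, 2, 3, 3, 4, 5, 6]
step 2: w=[0.1434, 0.1434, 0.1923, 0.1923, 0.1506, 0.1332, 0.0449]  mean=1.7926  Neff=6.3494  idx=[0, 1, 2, 3, 3, 4, 5]
step 3: w=[0.2656, 0.2656, 0.1384, 0.1384, 0.1384, 0.0314, 0.0221]  mean=1.3857  Neff=4.9993  idx=[0, 0, 1, 1, 2, 3, 4]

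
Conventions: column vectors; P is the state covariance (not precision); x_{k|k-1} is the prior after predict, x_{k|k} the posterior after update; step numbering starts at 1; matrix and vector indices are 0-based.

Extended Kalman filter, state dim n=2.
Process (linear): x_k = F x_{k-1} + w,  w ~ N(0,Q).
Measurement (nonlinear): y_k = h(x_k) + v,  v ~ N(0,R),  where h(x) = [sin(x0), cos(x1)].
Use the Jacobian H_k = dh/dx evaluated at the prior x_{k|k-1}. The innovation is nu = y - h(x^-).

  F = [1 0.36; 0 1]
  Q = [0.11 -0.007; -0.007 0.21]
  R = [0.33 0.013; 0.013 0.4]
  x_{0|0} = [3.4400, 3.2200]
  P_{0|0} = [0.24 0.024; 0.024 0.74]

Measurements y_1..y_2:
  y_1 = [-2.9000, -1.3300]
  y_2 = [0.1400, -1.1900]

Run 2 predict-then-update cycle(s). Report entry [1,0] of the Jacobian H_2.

step 1: x^-=[4.5992, 3.2200]  P^-=[0.4632 0.2834; 0.2834 0.9500]  H_jac=[-0.1129 0.0000; 0.0000 0.0783]  S=[0.3359 0.0105; 0.0105 0.4058]  K=[-0.1576 0.0588; -0.1011 0.1860]  nu=[-1.9064, -0.3331]  x^+=[4.8800, 3.3508]  P^+=[0.4536 0.2740; 0.2740 0.9329]
step 2: x^-=[6.0863, 3.3508]  P^-=[0.8818 0.6028; 0.6028 1.1429]  H_jac=[0.9807 0.0000; 0.0000 0.2077]  S=[1.1781 0.1358; 0.1358 0.4493]  K=[0.7273 0.0589; 0.4569 0.3902]  nu=[0.3356, -0.2118]  x^+=[6.3179, 3.4215]  P^+=[0.2455 0.1589; 0.1589 0.7802]

H_jac[1,0] = 0.0000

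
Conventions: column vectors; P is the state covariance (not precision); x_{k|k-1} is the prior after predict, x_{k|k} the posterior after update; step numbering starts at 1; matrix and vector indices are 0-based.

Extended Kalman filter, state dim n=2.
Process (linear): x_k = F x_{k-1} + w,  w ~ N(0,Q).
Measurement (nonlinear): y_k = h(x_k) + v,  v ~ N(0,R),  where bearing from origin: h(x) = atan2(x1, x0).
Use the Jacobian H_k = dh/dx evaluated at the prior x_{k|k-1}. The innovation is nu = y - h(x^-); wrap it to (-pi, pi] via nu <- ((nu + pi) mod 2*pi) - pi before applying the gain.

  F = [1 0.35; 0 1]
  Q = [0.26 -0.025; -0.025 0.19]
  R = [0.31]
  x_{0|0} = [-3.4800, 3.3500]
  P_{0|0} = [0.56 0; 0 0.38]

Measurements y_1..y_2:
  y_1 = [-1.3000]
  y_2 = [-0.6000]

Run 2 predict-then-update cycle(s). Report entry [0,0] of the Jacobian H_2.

H_jac[0,0] = -0.1721

step 1: x^-=[-2.3075, 3.3500]  P^-=[0.8666 0.1080; 0.1080 0.5700]  H_jac=[-0.2025 -0.1395]  S=[0.3627]  K=[-0.5252; -0.2794]  nu=[2.8092]  x^+=[-3.7829, 2.5650]  P^+=[0.7665 0.0548; 0.0548 0.5417]
step 2: x^-=[-2.8852, 2.5650]  P^-=[1.1312 0.2194; 0.2194 0.7317]  H_jac=[-0.1721 -0.1936]  S=[0.3855]  K=[-0.6151; -0.4653]  nu=[-3.0149]  x^+=[-1.0307, 3.9679]  P^+=[0.9853 0.1090; 0.1090 0.6482]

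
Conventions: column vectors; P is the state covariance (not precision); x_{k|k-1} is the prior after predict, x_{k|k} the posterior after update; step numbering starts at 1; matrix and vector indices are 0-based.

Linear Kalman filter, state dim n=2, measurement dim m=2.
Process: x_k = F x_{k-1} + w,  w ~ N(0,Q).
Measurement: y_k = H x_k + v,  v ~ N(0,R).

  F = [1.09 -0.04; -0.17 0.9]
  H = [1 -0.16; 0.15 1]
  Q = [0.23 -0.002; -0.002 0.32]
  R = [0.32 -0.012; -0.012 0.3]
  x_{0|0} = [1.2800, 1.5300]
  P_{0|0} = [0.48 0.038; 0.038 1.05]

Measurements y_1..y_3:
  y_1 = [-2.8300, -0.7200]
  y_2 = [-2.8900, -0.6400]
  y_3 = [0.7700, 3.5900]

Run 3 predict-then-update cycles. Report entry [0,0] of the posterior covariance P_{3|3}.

step 1: x^-=[1.3340, 1.1594]  P^-=[0.7987 -0.0912; -0.0912 1.1727]  S=[1.1779 -0.1689; -0.1689 1.4634]  K=[0.7049 0.1009; -0.1253 0.7776]  nu=[-3.9785, -2.0795]  x^+=[-1.6802, 0.0407]  P^+=[0.2225 -0.0116; -0.0116 0.2365]
step 2: x^-=[-1.8331, 0.3223]  P^-=[0.4957 -0.0632; -0.0632 0.5216]  S=[0.8493 -0.0827; -0.0827 0.8138]  K=[0.6029 0.0751; -0.1124 0.6178]  nu=[-1.0053, -0.6873]  x^+=[-2.4908, 0.0107]  P^+=[0.1899 -0.0132; -0.0132 0.1887]
step 3: x^-=[-2.7154, 0.4330]  P^-=[0.4571 -0.0570; -0.0570 0.4824]  S=[0.8077 -0.0763; -0.0763 0.7755]  K=[0.5841 0.0723; -0.1095 0.6002]  nu=[3.5547, 3.5643]  x^+=[-0.3815, 2.1830]  P^+=[0.1840 -0.0129; -0.0129 0.1833]

P_post[0,0] = 0.1840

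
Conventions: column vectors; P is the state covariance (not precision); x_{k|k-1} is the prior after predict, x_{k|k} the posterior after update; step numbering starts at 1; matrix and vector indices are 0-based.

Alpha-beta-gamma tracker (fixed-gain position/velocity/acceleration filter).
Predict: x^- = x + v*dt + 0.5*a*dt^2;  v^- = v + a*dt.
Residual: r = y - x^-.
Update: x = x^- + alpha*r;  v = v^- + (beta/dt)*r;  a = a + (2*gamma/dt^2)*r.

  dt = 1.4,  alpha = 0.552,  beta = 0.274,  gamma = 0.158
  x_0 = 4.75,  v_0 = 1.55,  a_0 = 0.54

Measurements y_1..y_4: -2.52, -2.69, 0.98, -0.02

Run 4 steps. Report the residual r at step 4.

step 1: x_pred=7.4492  r=-9.9692  x^+=1.9462  v^+=0.3549  a^+=-1.0673
step 2: x_pred=1.3971  r=-4.0871  x^+=-0.8590  v^+=-1.9392  a^+=-1.7262
step 3: x_pred=-5.2656  r=6.2456  x^+=-1.8180  v^+=-3.1336  a^+=-0.7193
step 4: x_pred=-6.9099  r=6.8899  x^+=-3.1067  v^+=-2.7921  a^+=0.3915

resid = 6.8899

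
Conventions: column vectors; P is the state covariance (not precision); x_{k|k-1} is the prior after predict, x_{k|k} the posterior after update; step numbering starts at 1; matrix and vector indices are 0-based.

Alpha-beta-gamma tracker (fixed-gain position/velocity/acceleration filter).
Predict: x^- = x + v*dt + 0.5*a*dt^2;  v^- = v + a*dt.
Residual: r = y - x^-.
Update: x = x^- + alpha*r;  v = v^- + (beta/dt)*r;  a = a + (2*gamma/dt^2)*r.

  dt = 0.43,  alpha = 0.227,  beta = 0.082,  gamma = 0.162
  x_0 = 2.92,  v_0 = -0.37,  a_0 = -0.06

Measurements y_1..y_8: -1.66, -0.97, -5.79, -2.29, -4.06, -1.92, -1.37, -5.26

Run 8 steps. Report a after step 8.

a_post = 47.1418

step 1: x_pred=2.7554  r=-4.4154  x^+=1.7531  v^+=-1.2378  a^+=-7.7970
step 2: x_pred=0.5000  r=-1.4700  x^+=0.1663  v^+=-4.8708  a^+=-10.3729
step 3: x_pred=-2.8871  r=-2.9029  x^+=-3.5461  v^+=-9.8847  a^+=-15.4595
step 4: x_pred=-9.2258  r=6.9358  x^+=-7.6513  v^+=-15.2097  a^+=-3.3060
step 5: x_pred=-14.4972  r=10.4372  x^+=-12.1279  v^+=-14.6410  a^+=14.9830
step 6: x_pred=-17.0384  r=15.1184  x^+=-13.6065  v^+=-5.3152  a^+=41.4749
step 7: x_pred=-12.0577  r=10.6877  x^+=-9.6316  v^+=14.5571  a^+=60.2029
step 8: x_pred=2.1937  r=-7.4537  x^+=0.5017  v^+=39.0229  a^+=47.1418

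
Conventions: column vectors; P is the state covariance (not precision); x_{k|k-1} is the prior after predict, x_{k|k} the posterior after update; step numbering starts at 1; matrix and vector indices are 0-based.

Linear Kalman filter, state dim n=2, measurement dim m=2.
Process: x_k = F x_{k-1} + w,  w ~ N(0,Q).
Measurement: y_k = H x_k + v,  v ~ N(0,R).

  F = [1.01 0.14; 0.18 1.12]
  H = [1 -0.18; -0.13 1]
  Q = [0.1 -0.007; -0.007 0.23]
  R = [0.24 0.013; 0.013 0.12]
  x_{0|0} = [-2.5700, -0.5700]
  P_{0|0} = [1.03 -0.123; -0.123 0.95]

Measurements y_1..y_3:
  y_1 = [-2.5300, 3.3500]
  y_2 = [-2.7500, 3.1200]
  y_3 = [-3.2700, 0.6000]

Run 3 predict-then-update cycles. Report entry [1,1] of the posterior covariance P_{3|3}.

P_post[1,1] = 0.0968

step 1: x^-=[-2.6755, -1.1010]  P^-=[1.1345 0.1870; 0.1870 1.4055]  S=[1.3528 -0.1961; -0.1961 1.4960]  K=[0.8335 0.1357; 0.0867 0.9346]  nu=[-0.0527, 4.1032]  x^+=[-2.1628, 2.7292]  P^+=[0.2116 0.0546; 0.0546 0.1204]
step 2: x^-=[-1.8023, 2.6674]  P^-=[0.3337 0.1135; 0.1135 0.4099]  S=[0.5461 0.0120; 0.0120 0.5060]  K=[0.5709 0.1251; 0.0556 0.7795]  nu=[-0.4676, 0.2183]  x^+=[-2.0419, 2.8116]  P^+=[0.1461 0.0414; 0.0414 0.0997]
step 3: x^-=[-1.6687, 2.7814]  P^-=[0.2627 0.0831; 0.0831 0.3764]  S=[0.4850 -0.0039; -0.0039 0.4793]  K=[0.5117 0.1062; 0.0377 0.7632]  nu=[-1.1006, -2.3983]  x^+=[-2.4867, 0.9095]  P^+=[0.1307 0.0364; 0.0364 0.0968]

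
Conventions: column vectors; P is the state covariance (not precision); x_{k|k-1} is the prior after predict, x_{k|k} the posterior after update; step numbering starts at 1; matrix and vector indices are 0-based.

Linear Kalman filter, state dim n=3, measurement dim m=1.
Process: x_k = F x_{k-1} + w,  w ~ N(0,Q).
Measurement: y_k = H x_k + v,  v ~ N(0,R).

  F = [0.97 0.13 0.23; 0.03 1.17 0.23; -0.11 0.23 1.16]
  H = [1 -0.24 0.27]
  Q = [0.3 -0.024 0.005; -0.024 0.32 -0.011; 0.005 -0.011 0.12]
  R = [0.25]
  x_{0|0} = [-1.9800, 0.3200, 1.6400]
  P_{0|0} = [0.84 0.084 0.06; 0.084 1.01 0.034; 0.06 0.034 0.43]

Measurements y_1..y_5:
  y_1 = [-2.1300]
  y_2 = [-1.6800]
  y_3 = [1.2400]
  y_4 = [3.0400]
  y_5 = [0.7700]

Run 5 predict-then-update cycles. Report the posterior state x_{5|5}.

step 1: x^-=[-1.5018, 0.6922, 2.1938]  P^-=[1.1802 0.2964 0.1508; 0.2964 1.7511 0.4110; 0.1508 0.4110 0.7608]  S=[1.4723]  K=[0.7809; -0.0087; 0.1749]  nu=[-1.0544]  x^+=[-2.3252, 0.7014, 2.0094]  P^+=[0.2824 0.3065 -0.0503; 0.3065 1.7510 0.4133; -0.0503 0.4133 0.7157]
step 2: x^-=[-1.7021, 1.2130, 2.7480]  P^-=[0.7127 0.7494 0.3110; 0.7494 2.9983 1.1952; 0.3110 1.1952 1.3970]  S=[0.8905]  K=[0.6926; 0.3958; 0.4507]  nu=[-0.4288]  x^+=[-1.9990, 1.0433, 2.5547]  P^+=[0.2855 0.5053 0.0330; 0.5053 2.8588 1.0363; 0.0330 1.0363 1.2161]
step 3: x^-=[-1.2158, 1.7483, 3.4234]  P^-=[0.8854 1.3763 0.7374; 1.3763 4.8916 2.4819; 0.7374 2.4819 2.4301]  S=[1.0102]  K=[0.7465; 0.8636; 0.7898]  nu=[1.9511]  x^+=[0.2408, 3.4333, 4.9643]  P^+=[0.3224 0.7250 0.1417; 0.7250 4.1382 1.7929; 0.1417 1.7929 1.7999]
step 4: x^-=[1.8217, 5.1659, 6.5218]  P^-=[1.1218 2.1043 1.2471; 2.1043 7.0981 4.0229; 1.2471 4.0229 3.6486]  S=[1.1886]  K=[0.8022; 1.2510; 1.0657]  nu=[0.6973]  x^+=[2.3810, 6.0383, 7.2649]  P^+=[0.3569 0.9115 0.2310; 0.9115 5.2378 2.4382; 0.2310 2.4382 2.2987]
step 5: x^-=[4.7655, 8.8071, 9.5541]  P^-=[1.3247 2.7248 1.6778; 2.7248 8.9914 5.3399; 1.6778 5.3399 4.6905]  S=[1.3406]  K=[0.8383; 1.4983; 1.2402]  nu=[-4.4614]  x^+=[1.0257, 2.1225, 4.0209]  P^+=[0.3827 1.0411 0.2841; 1.0411 5.9817 2.8487; 0.2841 2.8487 2.6283]

x_post = [1.0257, 2.1225, 4.0209]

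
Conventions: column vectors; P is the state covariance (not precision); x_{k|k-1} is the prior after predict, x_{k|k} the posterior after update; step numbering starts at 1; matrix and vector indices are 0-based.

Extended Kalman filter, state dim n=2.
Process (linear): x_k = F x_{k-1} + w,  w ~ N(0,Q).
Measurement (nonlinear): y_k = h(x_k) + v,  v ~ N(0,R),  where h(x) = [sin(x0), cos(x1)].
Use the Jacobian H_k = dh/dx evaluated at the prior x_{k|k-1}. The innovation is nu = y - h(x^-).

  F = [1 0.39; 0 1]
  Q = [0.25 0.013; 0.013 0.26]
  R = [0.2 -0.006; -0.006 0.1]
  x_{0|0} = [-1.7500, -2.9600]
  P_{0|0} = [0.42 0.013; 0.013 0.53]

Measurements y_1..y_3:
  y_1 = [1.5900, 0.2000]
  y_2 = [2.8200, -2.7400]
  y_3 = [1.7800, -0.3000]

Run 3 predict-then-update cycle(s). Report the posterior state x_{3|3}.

step 1: x^-=[-2.9044, -2.9600]  P^-=[0.7608 0.2327; 0.2327 0.7900]  H_jac=[-0.9720 0.0000; 0.0000 0.1806]  S=[0.9187 -0.0468; -0.0468 0.1258]  K=[-0.8031 0.0350; -0.1920 1.0629]  nu=[1.8250, 1.1836]  x^+=[-4.3285, -2.0524]  P^+=[0.1655 0.0461; 0.0461 0.5949]
step 2: x^-=[-5.1290, -2.0524]  P^-=[0.5419 0.2911; 0.2911 0.8549]  H_jac=[0.4046 0.0000; 0.0000 0.8863]  S=[0.2887 0.0984; 0.0984 0.7715]  K=[0.6748 0.2483; 0.0766 0.9723]  nu=[1.9055, -2.2768]  x^+=[-4.4085, -4.1202]  P^+=[0.3299 0.0235; 0.0235 0.1092]
step 3: x^-=[-6.0154, -4.1202]  P^-=[0.6148 0.0790; 0.0790 0.3692]  H_jac=[0.9644 0.0000; 0.0000 -0.8297]  S=[0.7717 -0.0692; -0.0692 0.3542]  K=[0.7650 -0.0356; 0.0215 -0.8607]  nu=[1.5154, 0.2582]  x^+=[-4.8653, -4.3098]  P^+=[0.1589 0.0098; 0.0098 0.1039]

x_post = [-4.8653, -4.3098]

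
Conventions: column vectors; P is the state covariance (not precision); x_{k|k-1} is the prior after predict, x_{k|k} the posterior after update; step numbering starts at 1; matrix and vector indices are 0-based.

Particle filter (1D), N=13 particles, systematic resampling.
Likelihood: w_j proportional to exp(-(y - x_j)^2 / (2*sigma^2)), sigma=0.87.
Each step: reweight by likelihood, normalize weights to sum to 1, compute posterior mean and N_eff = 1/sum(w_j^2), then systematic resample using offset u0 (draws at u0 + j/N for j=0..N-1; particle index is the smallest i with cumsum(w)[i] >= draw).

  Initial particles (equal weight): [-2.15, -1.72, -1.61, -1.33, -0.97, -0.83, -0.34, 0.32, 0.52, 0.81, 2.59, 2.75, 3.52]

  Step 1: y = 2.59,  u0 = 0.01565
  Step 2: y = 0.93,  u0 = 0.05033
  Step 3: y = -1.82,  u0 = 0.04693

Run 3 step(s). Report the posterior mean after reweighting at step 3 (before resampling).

step 1: w=[0.0000, 0.0000, 0.0000, 0.0000, 0.0001, 0.0002, 0.0012, 0.0120, 0.0213, 0.0446, 0.3613, 0.3553, 0.2041]  mean=2.6814  Neff=3.3226  idx=[8, 10, 10, 10, 10, 10, 11, 11, 11, 11, 11, 12, 12]
step 2: w=[0.3909, 0.0708, 0.0708, 0.0708, 0.0708, 0.0708, 0.0490, 0.0490, 0.0490, 0.0490, 0.0490, 0.0052, 0.0052]  mean=1.8296  Neff=5.2659  idx=[0, 0, 0, 0, 0, 1, 2, 3, 4, 5, 7, 9, 10]
step 3: w=[0.2000, 0.2000, 0.2000, 0.2000, 0.2000, 0.0000, 0.0000, 0.0000, 0.0000, 0.0000, 0.0000, 0.0000, 0.0000]  mean=0.5203  Neff=5.0012  idx=[0, 0, 1, 1, 1, 2, 2, 2, 3, 3, 4, 4, 4]

post_mean = 0.5203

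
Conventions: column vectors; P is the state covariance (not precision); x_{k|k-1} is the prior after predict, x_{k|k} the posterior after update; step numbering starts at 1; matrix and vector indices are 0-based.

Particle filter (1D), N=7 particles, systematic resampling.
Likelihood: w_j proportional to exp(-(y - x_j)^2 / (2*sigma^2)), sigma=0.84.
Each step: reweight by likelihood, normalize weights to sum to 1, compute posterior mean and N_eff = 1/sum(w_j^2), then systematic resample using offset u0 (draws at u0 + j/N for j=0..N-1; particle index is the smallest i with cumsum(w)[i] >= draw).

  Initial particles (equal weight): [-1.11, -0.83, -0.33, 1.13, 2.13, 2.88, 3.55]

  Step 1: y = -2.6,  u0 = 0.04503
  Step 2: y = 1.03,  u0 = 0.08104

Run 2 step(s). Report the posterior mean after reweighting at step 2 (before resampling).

step 1: w=[0.6064, 0.3176, 0.0759, 0.0002, 0.0000, 0.0000, 0.0000]  mean=-0.9615  Neff=2.1083  idx=[0, 0, 0, 0, 1, 1, 1]
step 2: w=[0.0940, 0.0940, 0.0940, 0.0940, 0.2080, 0.2080, 0.2080]  mean=-0.9353  Neff=6.0568  idx=[0, 2, 3, 4, 5, 6, 6]

post_mean = -0.9353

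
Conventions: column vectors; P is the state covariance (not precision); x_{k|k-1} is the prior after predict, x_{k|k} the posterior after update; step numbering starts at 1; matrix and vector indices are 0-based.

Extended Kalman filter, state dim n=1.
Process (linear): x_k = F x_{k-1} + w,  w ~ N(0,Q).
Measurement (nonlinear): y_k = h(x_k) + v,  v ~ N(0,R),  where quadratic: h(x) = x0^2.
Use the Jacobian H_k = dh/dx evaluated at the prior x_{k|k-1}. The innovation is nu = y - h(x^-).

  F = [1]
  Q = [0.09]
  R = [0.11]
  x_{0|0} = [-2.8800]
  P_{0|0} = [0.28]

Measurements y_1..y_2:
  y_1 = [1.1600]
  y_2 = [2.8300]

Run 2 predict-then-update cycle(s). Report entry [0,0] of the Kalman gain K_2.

K[0,0] = -0.2731

step 1: x^-=[-2.8800]  P^-=[0.3700]  H_jac=[-5.7600]  S=[12.3857]  K=[-0.1721]  nu=[-7.1344]  x^+=[-1.6524]  P^+=[0.0033]
step 2: x^-=[-1.6524]  P^-=[0.0933]  H_jac=[-3.3048]  S=[1.1288]  K=[-0.2731]  nu=[0.0996]  x^+=[-1.6796]  P^+=[0.0091]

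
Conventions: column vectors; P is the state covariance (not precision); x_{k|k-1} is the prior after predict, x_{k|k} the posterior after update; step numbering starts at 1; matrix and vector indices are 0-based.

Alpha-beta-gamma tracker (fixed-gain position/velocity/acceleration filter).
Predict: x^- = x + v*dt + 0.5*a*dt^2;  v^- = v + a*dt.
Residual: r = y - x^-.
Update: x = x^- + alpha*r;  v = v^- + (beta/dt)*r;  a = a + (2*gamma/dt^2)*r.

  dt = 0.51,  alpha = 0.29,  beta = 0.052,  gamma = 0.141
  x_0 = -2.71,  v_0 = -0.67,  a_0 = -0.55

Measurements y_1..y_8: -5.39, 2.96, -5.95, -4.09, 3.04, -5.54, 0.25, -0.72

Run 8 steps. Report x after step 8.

x_post = 2.5545

step 1: x_pred=-3.1232  r=-2.2668  x^+=-3.7806  v^+=-1.1816  a^+=-3.0076
step 2: x_pred=-4.7744  r=7.7344  x^+=-2.5314  v^+=-1.9269  a^+=5.3780
step 3: x_pred=-2.8147  r=-3.1353  x^+=-3.7240  v^+=0.4962  a^+=1.9787
step 4: x_pred=-3.2136  r=-0.8764  x^+=-3.4677  v^+=1.4159  a^+=1.0285
step 5: x_pred=-2.6119  r=5.6519  x^+=-0.9728  v^+=2.5167  a^+=7.1562
step 6: x_pred=1.2414  r=-6.7814  x^+=-0.7252  v^+=5.4750  a^+=-0.1961
step 7: x_pred=2.0415  r=-1.7915  x^+=1.5220  v^+=5.1923  a^+=-2.1385
step 8: x_pred=3.8919  r=-4.6119  x^+=2.5545  v^+=3.6314  a^+=-7.1387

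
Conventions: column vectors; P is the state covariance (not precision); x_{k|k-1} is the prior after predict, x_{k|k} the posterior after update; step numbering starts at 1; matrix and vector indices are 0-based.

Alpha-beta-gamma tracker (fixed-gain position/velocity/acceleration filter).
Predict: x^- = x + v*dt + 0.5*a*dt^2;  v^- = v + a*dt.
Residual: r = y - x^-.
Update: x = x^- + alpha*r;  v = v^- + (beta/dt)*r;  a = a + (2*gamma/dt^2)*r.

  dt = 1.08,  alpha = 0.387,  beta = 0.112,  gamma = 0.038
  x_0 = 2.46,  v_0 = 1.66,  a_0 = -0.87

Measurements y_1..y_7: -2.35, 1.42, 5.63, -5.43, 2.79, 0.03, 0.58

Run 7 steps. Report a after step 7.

step 1: x_pred=3.7454  r=-6.0954  x^+=1.3865  v^+=0.0883  a^+=-1.2672
step 2: x_pred=0.7428  r=0.6772  x^+=1.0049  v^+=-1.2100  a^+=-1.2230
step 3: x_pred=-1.0152  r=6.6452  x^+=1.5565  v^+=-1.8418  a^+=-0.7901
step 4: x_pred=-0.8934  r=-4.5366  x^+=-2.6491  v^+=-3.1655  a^+=-1.0856
step 5: x_pred=-6.7010  r=9.4910  x^+=-3.0280  v^+=-3.3538  a^+=-0.4672
step 6: x_pred=-6.9225  r=6.9525  x^+=-4.2319  v^+=-3.1374  a^+=-0.0142
step 7: x_pred=-7.6285  r=8.2085  x^+=-4.4518  v^+=-2.3015  a^+=0.5206

a_post = 0.5206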